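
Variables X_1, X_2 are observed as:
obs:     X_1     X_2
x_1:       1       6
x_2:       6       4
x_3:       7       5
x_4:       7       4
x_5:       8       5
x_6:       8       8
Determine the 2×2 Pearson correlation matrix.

Step 1 — column means:
  mean(X_1) = (1 + 6 + 7 + 7 + 8 + 8) / 6 = 37/6 = 6.1667
  mean(X_2) = (6 + 4 + 5 + 4 + 5 + 8) / 6 = 32/6 = 5.3333

Step 2 — sample variances and covariances s[i,j] = (1/(n-1)) · Σ_k (x_{k,i} - mean_i) · (x_{k,j} - mean_j), with n-1 = 5:
  s[X_1,X_1] = ((-5.1667)·(-5.1667) + (-0.1667)·(-0.1667) + (0.8333)·(0.8333) + (0.8333)·(0.8333) + (1.8333)·(1.8333) + (1.8333)·(1.8333)) / 5 = 34.8333/5 = 6.9667
  s[X_1,X_2] = ((-5.1667)·(0.6667) + (-0.1667)·(-1.3333) + (0.8333)·(-0.3333) + (0.8333)·(-1.3333) + (1.8333)·(-0.3333) + (1.8333)·(2.6667)) / 5 = -0.3333/5 = -0.0667
  s[X_2,X_2] = ((0.6667)·(0.6667) + (-1.3333)·(-1.3333) + (-0.3333)·(-0.3333) + (-1.3333)·(-1.3333) + (-0.3333)·(-0.3333) + (2.6667)·(2.6667)) / 5 = 11.3333/5 = 2.2667
  Sample standard deviations s_i = √(s[i,i]):
  s(X_1) = √(6.9667) = 2.6394
  s(X_2) = √(2.2667) = 1.5055

Step 3 — r_{ij} = s_{ij} / (s_i · s_j):
  r[X_1,X_1] = 1 (diagonal).
  r[X_1,X_2] = -0.0667 / (2.6394 · 1.5055) = -0.0667 / 3.9738 = -0.0168
  r[X_2,X_2] = 1 (diagonal).

R is symmetric with unit diagonal. Assembling:

R = [[1, -0.0168],
 [-0.0168, 1]]


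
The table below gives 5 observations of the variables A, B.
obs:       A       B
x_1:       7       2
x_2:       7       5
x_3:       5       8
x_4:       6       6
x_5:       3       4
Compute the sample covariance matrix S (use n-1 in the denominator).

Step 1 — column means:
  mean(A) = (7 + 7 + 5 + 6 + 3) / 5 = 28/5 = 5.6
  mean(B) = (2 + 5 + 8 + 6 + 4) / 5 = 25/5 = 5

Step 2 — sample covariance S[i,j] = (1/(n-1)) · Σ_k (x_{k,i} - mean_i) · (x_{k,j} - mean_j), with n-1 = 4.
  S[A,A] = ((1.4)·(1.4) + (1.4)·(1.4) + (-0.6)·(-0.6) + (0.4)·(0.4) + (-2.6)·(-2.6)) / 4 = 11.2/4 = 2.8
  S[A,B] = ((1.4)·(-3) + (1.4)·(0) + (-0.6)·(3) + (0.4)·(1) + (-2.6)·(-1)) / 4 = -3/4 = -0.75
  S[B,B] = ((-3)·(-3) + (0)·(0) + (3)·(3) + (1)·(1) + (-1)·(-1)) / 4 = 20/4 = 5

S is symmetric (S[j,i] = S[i,j]). Assembling:

S = [[2.8, -0.75],
 [-0.75, 5]]


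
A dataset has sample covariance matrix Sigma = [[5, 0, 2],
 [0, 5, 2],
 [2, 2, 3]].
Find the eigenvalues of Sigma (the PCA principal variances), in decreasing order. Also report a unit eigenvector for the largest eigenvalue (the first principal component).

Step 1 — characteristic polynomial p(λ) = det(λI - Sigma) = λ³ - tr·λ² + c_1·λ - det, where tr = trace, c_1 = sum of the principal 2×2 minors, det = det(Sigma):
  tr = 5 + 5 + 3 = 13,
  c_1 = (5·5 - (0)²) + (5·3 - (2)²) + (5·3 - (2)²) = 25 + 11 + 11 = 47,
  det = 5·(5·3 - (2)²) - (0)·((0)·3 - (2)·(2)) + (2)·((0)·(2) - 5·(2)) = 5·(11) - (0)·(-4) + (2)·(-10) = 35.
  So p(λ) = λ³ - 13λ² + 47λ - 35.
Step 2 — look for an integer root (rational root theorem: any rational root is an integer divisor of 35). Testing λ = 1:
  p(1) = 1 - 13 + 47 - 35 = 0  ✓
  Dividing out (λ - 1): p(λ) = (λ - 1)(λ² - 12λ + 35).
Step 3 — remaining eigenvalues from the quadratic λ² - 12λ + 35 = 0:
  Δ = 12² - 4·35 = 144 - 140 = 4,  λ = (12 ± √4)/2 = (12 ± 2)/2 = 7 or 5.
  Sorted: λ_1 = 7,  λ_2 = 5,  λ_3 = 1  (check: sum = 13 = tr ✓).

Step 4 — unit eigenvector for λ_1 = 7: v spans the null space of (Sigma - λ_1 I), whose rows are
  r_1 = (-2, 0, 2),  r_2 = (0, -2, 2),  r_3 = (2, 2, -4).
  v is orthogonal to every row, so take v ∝ r_1 × r_2 = ((0)·(2) - (2)·(-2), (2)·(0) - (-2)·(2), (-2)·(-2) - (0)·(0)) = (4, 4, 4).
  Rescale (divide by 4): u = (1, 1, 1).
  ||u|| = √((1)² + (1)² + (1)²) = √(3) ≈ 1.7321,  v_1 = u/||u|| ≈ (0.5774, 0.5774, 0.5774) (||v_1|| = 1).

λ_1 = 7,  λ_2 = 5,  λ_3 = 1;  v_1 ≈ (0.5774, 0.5774, 0.5774)


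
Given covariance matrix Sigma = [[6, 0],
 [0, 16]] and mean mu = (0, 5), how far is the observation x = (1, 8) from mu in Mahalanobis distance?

Step 1 — centre the observation: (x - mu) = (1, 3).

Step 2 — invert Sigma. det(Sigma) = 6·16 - (0)² = 96.
  Sigma^{-1} = (1/det) · [[d, -b], [-b, a]] = [[0.1667, 0],
 [0, 0.0625]].

Step 3 — form the quadratic (x - mu)^T · Sigma^{-1} · (x - mu):
  Sigma^{-1} · (x - mu) = (0.1667, 0.1875).
  (x - mu)^T · [Sigma^{-1} · (x - mu)] = (1)·(0.1667) + (3)·(0.1875) = 0.7292.

Step 4 — take square root: d = √(0.7292) ≈ 0.8539.

d(x, mu) = √(0.7292) ≈ 0.8539


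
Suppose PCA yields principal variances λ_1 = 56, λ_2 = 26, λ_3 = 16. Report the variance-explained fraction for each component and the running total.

Step 1 — total variance = trace(Sigma) = Σ λ_i = 56 + 26 + 16 = 98.

Step 2 — fraction explained by component i = λ_i / Σ λ:
  PC1: 56/98 = 0.5714
  PC2: 26/98 = 0.2653
  PC3: 16/98 = 0.1633

Step 3 — cumulative fraction after k components = (λ_1 + ... + λ_k) / Σ λ:
  k = 1: 56/98 = 0.5714
  k = 2: (56 + 26)/98 = 82/98 = 0.8367
  k = 3: (56 + 26 + 16)/98 = 98/98 = 1

Summary (fraction, with percent):

explained: PC1 0.5714 (57.14%), PC2 0.2653 (26.53%), PC3 0.1633 (16.33%);  cumulative: 0.5714, 0.8367, 1


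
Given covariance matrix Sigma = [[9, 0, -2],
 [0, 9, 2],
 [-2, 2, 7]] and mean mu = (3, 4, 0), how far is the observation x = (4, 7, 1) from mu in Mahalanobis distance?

Step 1 — centre the observation: (x - mu) = (1, 3, 1).

Step 2 — invert Sigma (cofactor / det for 3×3, or solve directly):
  Sigma^{-1} = [[0.1192, -0.0081, 0.0364],
 [-0.0081, 0.1192, -0.0364],
 [0.0364, -0.0364, 0.1636]].

Step 3 — form the quadratic (x - mu)^T · Sigma^{-1} · (x - mu):
  Sigma^{-1} · (x - mu) = (0.1313, 0.3131, 0.0909).
  (x - mu)^T · [Sigma^{-1} · (x - mu)] = (1)·(0.1313) + (3)·(0.3131) + (1)·(0.0909) = 1.1616.

Step 4 — take square root: d = √(1.1616) ≈ 1.0778.

d(x, mu) = √(1.1616) ≈ 1.0778


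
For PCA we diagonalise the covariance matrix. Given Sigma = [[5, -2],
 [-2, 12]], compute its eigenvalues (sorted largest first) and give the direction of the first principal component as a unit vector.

Step 1 — characteristic polynomial of 2×2 Sigma:
  det(Sigma - λI) = λ² - trace · λ + det = 0.
  trace = 5 + 12 = 17, det = 5·12 - (-2)² = 56.
Step 2 — discriminant:
  Δ = trace² - 4·det = 289 - 224 = 65.
Step 3 — eigenvalues:
  λ = (trace ± √Δ)/2 = (17 ± 8.0623)/2,
  λ_1 = 12.5311,  λ_2 = 4.4689.

Step 4 — unit eigenvector for λ_1: solve (Sigma - λ_1 I)v = 0. First row:
  (5 - 12.5311)·v_x + (-2)·v_y = 0, i.e. (-7.5311)·v_x + (-2)·v_y = 0,
  so v ∝ (b, λ_1 - a) = (-2, 7.5311); multiply by -1 so the first entry is positive: u = (2, -7.5311).
  ||u|| = √((2)² + (-7.5311)²) = √(60.7179) ≈ 7.7922,
  v_1 = u/||u|| ≈ (0.2567, -0.9665) (||v_1|| = 1).

λ_1 = 12.5311,  λ_2 = 4.4689;  v_1 ≈ (0.2567, -0.9665)


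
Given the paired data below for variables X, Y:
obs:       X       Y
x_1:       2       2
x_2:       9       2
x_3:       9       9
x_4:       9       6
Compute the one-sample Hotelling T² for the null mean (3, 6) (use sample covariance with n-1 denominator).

Step 1 — sample mean vector:
  mean(X) = (2 + 9 + 9 + 9) / 4 = 29/4 = 7.25
  mean(Y) = (2 + 2 + 9 + 6) / 4 = 19/4 = 4.75
  x̄ = (7.25, 4.75),  deviation x̄ - mu_0 = (7.25, 4.75) - (3, 6) = (4.25, -1.25).

Step 2 — sample covariance matrix, S[i,j] = (1/(n-1)) · Σ_k (x_{k,i} - mean_i) · (x_{k,j} - mean_j), divisor n-1 = 3:
  S[X,X] = ((-5.25)·(-5.25) + (1.75)·(1.75) + (1.75)·(1.75) + (1.75)·(1.75)) / 3 = 36.75/3 = 12.25
  S[X,Y] = ((-5.25)·(-2.75) + (1.75)·(-2.75) + (1.75)·(4.25) + (1.75)·(1.25)) / 3 = 19.25/3 = 6.4167
  S[Y,Y] = ((-2.75)·(-2.75) + (-2.75)·(-2.75) + (4.25)·(4.25) + (1.25)·(1.25)) / 3 = 34.75/3 = 11.5833
  S = [[12.25, 6.4167],
 [6.4167, 11.5833]].

Step 3 — invert S. det(S) = 12.25·11.5833 - (6.4167)² = 100.7222.
  S^{-1} = (1/det) · [[d, -b], [-b, a]] = [[0.115, -0.0637],
 [-0.0637, 0.1216]].

Step 4 — quadratic form (x̄ - mu_0)^T · S^{-1} · (x̄ - mu_0):
  S^{-1} · (x̄ - mu_0) = (0.5684, -0.4228),
  (x̄ - mu_0)^T · [...] = (4.25)·(0.5684) + (-1.25)·(-0.4228) = 2.9442.

Step 5 — scale by n: T² = 4 · 2.9442 = 11.7766.

T² ≈ 11.7766


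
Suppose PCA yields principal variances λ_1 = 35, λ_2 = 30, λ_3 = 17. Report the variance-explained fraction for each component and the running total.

Step 1 — total variance = trace(Sigma) = Σ λ_i = 35 + 30 + 17 = 82.

Step 2 — fraction explained by component i = λ_i / Σ λ:
  PC1: 35/82 = 0.4268
  PC2: 30/82 = 0.3659
  PC3: 17/82 = 0.2073

Step 3 — cumulative fraction after k components = (λ_1 + ... + λ_k) / Σ λ:
  k = 1: 35/82 = 0.4268
  k = 2: (35 + 30)/82 = 65/82 = 0.7927
  k = 3: (35 + 30 + 17)/82 = 82/82 = 1

Summary (fraction, with percent):

explained: PC1 0.4268 (42.68%), PC2 0.3659 (36.59%), PC3 0.2073 (20.73%);  cumulative: 0.4268, 0.7927, 1


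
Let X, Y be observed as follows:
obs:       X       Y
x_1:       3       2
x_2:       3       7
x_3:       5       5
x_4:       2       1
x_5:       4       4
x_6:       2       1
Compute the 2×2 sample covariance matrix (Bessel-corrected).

Step 1 — column means:
  mean(X) = (3 + 3 + 5 + 2 + 4 + 2) / 6 = 19/6 = 3.1667
  mean(Y) = (2 + 7 + 5 + 1 + 4 + 1) / 6 = 20/6 = 3.3333

Step 2 — sample covariance S[i,j] = (1/(n-1)) · Σ_k (x_{k,i} - mean_i) · (x_{k,j} - mean_j), with n-1 = 5.
  S[X,X] = ((-0.1667)·(-0.1667) + (-0.1667)·(-0.1667) + (1.8333)·(1.8333) + (-1.1667)·(-1.1667) + (0.8333)·(0.8333) + (-1.1667)·(-1.1667)) / 5 = 6.8333/5 = 1.3667
  S[X,Y] = ((-0.1667)·(-1.3333) + (-0.1667)·(3.6667) + (1.8333)·(1.6667) + (-1.1667)·(-2.3333) + (0.8333)·(0.6667) + (-1.1667)·(-2.3333)) / 5 = 8.6667/5 = 1.7333
  S[Y,Y] = ((-1.3333)·(-1.3333) + (3.6667)·(3.6667) + (1.6667)·(1.6667) + (-2.3333)·(-2.3333) + (0.6667)·(0.6667) + (-2.3333)·(-2.3333)) / 5 = 29.3333/5 = 5.8667

S is symmetric (S[j,i] = S[i,j]). Assembling:

S = [[1.3667, 1.7333],
 [1.7333, 5.8667]]


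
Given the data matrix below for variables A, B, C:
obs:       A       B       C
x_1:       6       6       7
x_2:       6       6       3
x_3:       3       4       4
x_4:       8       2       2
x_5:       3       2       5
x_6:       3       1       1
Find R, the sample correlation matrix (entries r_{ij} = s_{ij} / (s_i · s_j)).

Step 1 — column means:
  mean(A) = (6 + 6 + 3 + 8 + 3 + 3) / 6 = 29/6 = 4.8333
  mean(B) = (6 + 6 + 4 + 2 + 2 + 1) / 6 = 21/6 = 3.5
  mean(C) = (7 + 3 + 4 + 2 + 5 + 1) / 6 = 22/6 = 3.6667

Step 2 — sample variances and covariances s[i,j] = (1/(n-1)) · Σ_k (x_{k,i} - mean_i) · (x_{k,j} - mean_j), with n-1 = 5:
  s[A,A] = ((1.1667)·(1.1667) + (1.1667)·(1.1667) + (-1.8333)·(-1.8333) + (3.1667)·(3.1667) + (-1.8333)·(-1.8333) + (-1.8333)·(-1.8333)) / 5 = 22.8333/5 = 4.5667
  s[A,B] = ((1.1667)·(2.5) + (1.1667)·(2.5) + (-1.8333)·(0.5) + (3.1667)·(-1.5) + (-1.8333)·(-1.5) + (-1.8333)·(-2.5)) / 5 = 7.5/5 = 1.5
  s[A,C] = ((1.1667)·(3.3333) + (1.1667)·(-0.6667) + (-1.8333)·(0.3333) + (3.1667)·(-1.6667) + (-1.8333)·(1.3333) + (-1.8333)·(-2.6667)) / 5 = -0.3333/5 = -0.0667
  s[B,B] = ((2.5)·(2.5) + (2.5)·(2.5) + (0.5)·(0.5) + (-1.5)·(-1.5) + (-1.5)·(-1.5) + (-2.5)·(-2.5)) / 5 = 23.5/5 = 4.7
  s[B,C] = ((2.5)·(3.3333) + (2.5)·(-0.6667) + (0.5)·(0.3333) + (-1.5)·(-1.6667) + (-1.5)·(1.3333) + (-2.5)·(-2.6667)) / 5 = 14/5 = 2.8
  s[C,C] = ((3.3333)·(3.3333) + (-0.6667)·(-0.6667) + (0.3333)·(0.3333) + (-1.6667)·(-1.6667) + (1.3333)·(1.3333) + (-2.6667)·(-2.6667)) / 5 = 23.3333/5 = 4.6667
  Sample standard deviations s_i = √(s[i,i]):
  s(A) = √(4.5667) = 2.137
  s(B) = √(4.7) = 2.1679
  s(C) = √(4.6667) = 2.1602

Step 3 — r_{ij} = s_{ij} / (s_i · s_j):
  r[A,A] = 1 (diagonal).
  r[A,B] = 1.5 / (2.137 · 2.1679) = 1.5 / 4.6329 = 0.3238
  r[A,C] = -0.0667 / (2.137 · 2.1602) = -0.0667 / 4.6164 = -0.0144
  r[B,B] = 1 (diagonal).
  r[B,C] = 2.8 / (2.1679 · 2.1602) = 2.8 / 4.6833 = 0.5979
  r[C,C] = 1 (diagonal).

R is symmetric with unit diagonal. Assembling:

R = [[1, 0.3238, -0.0144],
 [0.3238, 1, 0.5979],
 [-0.0144, 0.5979, 1]]


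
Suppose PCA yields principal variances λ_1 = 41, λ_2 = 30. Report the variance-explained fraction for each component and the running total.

Step 1 — total variance = trace(Sigma) = Σ λ_i = 41 + 30 = 71.

Step 2 — fraction explained by component i = λ_i / Σ λ:
  PC1: 41/71 = 0.5775
  PC2: 30/71 = 0.4225

Step 3 — cumulative fraction after k components = (λ_1 + ... + λ_k) / Σ λ:
  k = 1: 41/71 = 0.5775
  k = 2: (41 + 30)/71 = 71/71 = 1

Summary (fraction, with percent):

explained: PC1 0.5775 (57.75%), PC2 0.4225 (42.25%);  cumulative: 0.5775, 1


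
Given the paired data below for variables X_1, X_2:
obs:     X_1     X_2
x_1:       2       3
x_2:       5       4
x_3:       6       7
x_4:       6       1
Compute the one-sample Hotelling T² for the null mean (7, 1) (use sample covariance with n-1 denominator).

Step 1 — sample mean vector:
  mean(X_1) = (2 + 5 + 6 + 6) / 4 = 19/4 = 4.75
  mean(X_2) = (3 + 4 + 7 + 1) / 4 = 15/4 = 3.75
  x̄ = (4.75, 3.75),  deviation x̄ - mu_0 = (4.75, 3.75) - (7, 1) = (-2.25, 2.75).

Step 2 — sample covariance matrix, S[i,j] = (1/(n-1)) · Σ_k (x_{k,i} - mean_i) · (x_{k,j} - mean_j), divisor n-1 = 3:
  S[X_1,X_1] = ((-2.75)·(-2.75) + (0.25)·(0.25) + (1.25)·(1.25) + (1.25)·(1.25)) / 3 = 10.75/3 = 3.5833
  S[X_1,X_2] = ((-2.75)·(-0.75) + (0.25)·(0.25) + (1.25)·(3.25) + (1.25)·(-2.75)) / 3 = 2.75/3 = 0.9167
  S[X_2,X_2] = ((-0.75)·(-0.75) + (0.25)·(0.25) + (3.25)·(3.25) + (-2.75)·(-2.75)) / 3 = 18.75/3 = 6.25
  S = [[3.5833, 0.9167],
 [0.9167, 6.25]].

Step 3 — invert S. det(S) = 3.5833·6.25 - (0.9167)² = 21.5556.
  S^{-1} = (1/det) · [[d, -b], [-b, a]] = [[0.2899, -0.0425],
 [-0.0425, 0.1662]].

Step 4 — quadratic form (x̄ - mu_0)^T · S^{-1} · (x̄ - mu_0):
  S^{-1} · (x̄ - mu_0) = (-0.7693, 0.5528),
  (x̄ - mu_0)^T · [...] = (-2.25)·(-0.7693) + (2.75)·(0.5528) = 3.2513.

Step 5 — scale by n: T² = 4 · 3.2513 = 13.0052.

T² ≈ 13.0052


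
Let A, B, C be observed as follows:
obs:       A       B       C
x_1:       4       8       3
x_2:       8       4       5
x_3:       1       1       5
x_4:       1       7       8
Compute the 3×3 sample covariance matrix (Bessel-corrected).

Step 1 — column means:
  mean(A) = (4 + 8 + 1 + 1) / 4 = 14/4 = 3.5
  mean(B) = (8 + 4 + 1 + 7) / 4 = 20/4 = 5
  mean(C) = (3 + 5 + 5 + 8) / 4 = 21/4 = 5.25

Step 2 — sample covariance S[i,j] = (1/(n-1)) · Σ_k (x_{k,i} - mean_i) · (x_{k,j} - mean_j), with n-1 = 3.
  S[A,A] = ((0.5)·(0.5) + (4.5)·(4.5) + (-2.5)·(-2.5) + (-2.5)·(-2.5)) / 3 = 33/3 = 11
  S[A,B] = ((0.5)·(3) + (4.5)·(-1) + (-2.5)·(-4) + (-2.5)·(2)) / 3 = 2/3 = 0.6667
  S[A,C] = ((0.5)·(-2.25) + (4.5)·(-0.25) + (-2.5)·(-0.25) + (-2.5)·(2.75)) / 3 = -8.5/3 = -2.8333
  S[B,B] = ((3)·(3) + (-1)·(-1) + (-4)·(-4) + (2)·(2)) / 3 = 30/3 = 10
  S[B,C] = ((3)·(-2.25) + (-1)·(-0.25) + (-4)·(-0.25) + (2)·(2.75)) / 3 = 0/3 = 0
  S[C,C] = ((-2.25)·(-2.25) + (-0.25)·(-0.25) + (-0.25)·(-0.25) + (2.75)·(2.75)) / 3 = 12.75/3 = 4.25

S is symmetric (S[j,i] = S[i,j]). Assembling:

S = [[11, 0.6667, -2.8333],
 [0.6667, 10, 0],
 [-2.8333, 0, 4.25]]


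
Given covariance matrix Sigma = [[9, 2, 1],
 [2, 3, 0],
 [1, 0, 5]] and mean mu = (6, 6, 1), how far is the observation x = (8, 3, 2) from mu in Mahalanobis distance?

Step 1 — centre the observation: (x - mu) = (2, -3, 1).

Step 2 — invert Sigma (cofactor / det for 3×3, or solve directly):
  Sigma^{-1} = [[0.1339, -0.0893, -0.0268],
 [-0.0893, 0.3929, 0.0179],
 [-0.0268, 0.0179, 0.2054]].

Step 3 — form the quadratic (x - mu)^T · Sigma^{-1} · (x - mu):
  Sigma^{-1} · (x - mu) = (0.5089, -1.3393, 0.0982).
  (x - mu)^T · [Sigma^{-1} · (x - mu)] = (2)·(0.5089) + (-3)·(-1.3393) + (1)·(0.0982) = 5.1339.

Step 4 — take square root: d = √(5.1339) ≈ 2.2658.

d(x, mu) = √(5.1339) ≈ 2.2658


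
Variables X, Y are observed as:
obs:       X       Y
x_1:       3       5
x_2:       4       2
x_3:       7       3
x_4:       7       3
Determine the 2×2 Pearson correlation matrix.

Step 1 — column means:
  mean(X) = (3 + 4 + 7 + 7) / 4 = 21/4 = 5.25
  mean(Y) = (5 + 2 + 3 + 3) / 4 = 13/4 = 3.25

Step 2 — sample variances and covariances s[i,j] = (1/(n-1)) · Σ_k (x_{k,i} - mean_i) · (x_{k,j} - mean_j), with n-1 = 3:
  s[X,X] = ((-2.25)·(-2.25) + (-1.25)·(-1.25) + (1.75)·(1.75) + (1.75)·(1.75)) / 3 = 12.75/3 = 4.25
  s[X,Y] = ((-2.25)·(1.75) + (-1.25)·(-1.25) + (1.75)·(-0.25) + (1.75)·(-0.25)) / 3 = -3.25/3 = -1.0833
  s[Y,Y] = ((1.75)·(1.75) + (-1.25)·(-1.25) + (-0.25)·(-0.25) + (-0.25)·(-0.25)) / 3 = 4.75/3 = 1.5833
  Sample standard deviations s_i = √(s[i,i]):
  s(X) = √(4.25) = 2.0616
  s(Y) = √(1.5833) = 1.2583

Step 3 — r_{ij} = s_{ij} / (s_i · s_j):
  r[X,X] = 1 (diagonal).
  r[X,Y] = -1.0833 / (2.0616 · 1.2583) = -1.0833 / 2.5941 = -0.4176
  r[Y,Y] = 1 (diagonal).

R is symmetric with unit diagonal. Assembling:

R = [[1, -0.4176],
 [-0.4176, 1]]


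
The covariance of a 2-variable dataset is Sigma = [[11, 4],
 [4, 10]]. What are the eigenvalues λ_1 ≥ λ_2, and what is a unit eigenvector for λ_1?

Step 1 — characteristic polynomial of 2×2 Sigma:
  det(Sigma - λI) = λ² - trace · λ + det = 0.
  trace = 11 + 10 = 21, det = 11·10 - (4)² = 94.
Step 2 — discriminant:
  Δ = trace² - 4·det = 441 - 376 = 65.
Step 3 — eigenvalues:
  λ = (trace ± √Δ)/2 = (21 ± 8.0623)/2,
  λ_1 = 14.5311,  λ_2 = 6.4689.

Step 4 — unit eigenvector for λ_1: solve (Sigma - λ_1 I)v = 0. First row:
  (11 - 14.5311)·v_x + (4)·v_y = 0, i.e. (-3.5311)·v_x + (4)·v_y = 0,
  so v ∝ (b, λ_1 - a) = (4, 3.5311) = u.
  ||u|| = √((4)² + (3.5311)²) = √(28.4689) ≈ 5.3356,
  v_1 = u/||u|| ≈ (0.7497, 0.6618) (||v_1|| = 1).

λ_1 = 14.5311,  λ_2 = 6.4689;  v_1 ≈ (0.7497, 0.6618)


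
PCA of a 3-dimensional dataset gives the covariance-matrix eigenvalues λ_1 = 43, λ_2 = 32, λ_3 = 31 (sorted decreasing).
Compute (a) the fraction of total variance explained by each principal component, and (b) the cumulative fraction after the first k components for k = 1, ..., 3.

Step 1 — total variance = trace(Sigma) = Σ λ_i = 43 + 32 + 31 = 106.

Step 2 — fraction explained by component i = λ_i / Σ λ:
  PC1: 43/106 = 0.4057
  PC2: 32/106 = 0.3019
  PC3: 31/106 = 0.2925

Step 3 — cumulative fraction after k components = (λ_1 + ... + λ_k) / Σ λ:
  k = 1: 43/106 = 0.4057
  k = 2: (43 + 32)/106 = 75/106 = 0.7075
  k = 3: (43 + 32 + 31)/106 = 106/106 = 1

Summary (fraction, with percent):

explained: PC1 0.4057 (40.57%), PC2 0.3019 (30.19%), PC3 0.2925 (29.25%);  cumulative: 0.4057, 0.7075, 1


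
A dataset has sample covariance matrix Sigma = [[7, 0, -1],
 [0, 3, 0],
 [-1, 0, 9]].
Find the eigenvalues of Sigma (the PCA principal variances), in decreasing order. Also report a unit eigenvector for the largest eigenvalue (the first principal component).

Step 1 — characteristic polynomial p(λ) = det(λI - Sigma) = λ³ - tr·λ² + c_1·λ - det, where tr = trace, c_1 = sum of the principal 2×2 minors, det = det(Sigma):
  tr = 7 + 3 + 9 = 19,
  c_1 = (7·3 - (0)²) + (7·9 - (-1)²) + (3·9 - (0)²) = 21 + 62 + 27 = 110,
  det = 7·(3·9 - (0)²) - (0)·((0)·9 - (0)·(-1)) + (-1)·((0)·(0) - 3·(-1)) = 7·(27) - (0)·(0) + (-1)·(3) = 186.
  So p(λ) = λ³ - 19λ² + 110λ - 186.
Step 2 — look for an integer root (rational root theorem: any rational root is an integer divisor of 186). Testing λ = 3:
  p(3) = 27 - 171 + 330 - 186 = 0  ✓
  Dividing out (λ - 3): p(λ) = (λ - 3)(λ² - 16λ + 62).
Step 3 — remaining eigenvalues from the quadratic λ² - 16λ + 62 = 0:
  Δ = 16² - 4·62 = 256 - 248 = 8,  λ = (16 ± √8)/2 = (16 ± 2.8284)/2 ≈ 9.4142 or 6.5858.
  Sorted: λ_1 = 9.4142,  λ_2 = 6.5858,  λ_3 = 3  (check: sum = 19 = tr ✓).

Step 4 — unit eigenvector for λ_1 ≈ 9.4142: v spans the null space of (Sigma - λ_1 I), whose rows are
  r_1 = (-2.4142, 0, -1),  r_2 = (0, -6.4142, 0),  r_3 = (-1, 0, -0.4142).
  v is orthogonal to every row, so take v ∝ r_1 × r_2 = ((0)·(0) - (-1)·(-6.4142), (-1)·(0) - (-2.4142)·(0), (-2.4142)·(-6.4142) - (0)·(0)) ≈ (-6.4142, 0, 15.4853).
  Rescale (multiply by -1 so the first nonzero entry is positive): u = (6.4142, 0, -15.4853).
  ||u|| = √((6.4142)² + (0)² + (-15.4853)²) = √(280.9361) ≈ 16.7611,  v_1 = u/||u|| ≈ (0.3827, 0, -0.9239) (||v_1|| = 1).

λ_1 = 9.4142,  λ_2 = 6.5858,  λ_3 = 3;  v_1 ≈ (0.3827, 0, -0.9239)


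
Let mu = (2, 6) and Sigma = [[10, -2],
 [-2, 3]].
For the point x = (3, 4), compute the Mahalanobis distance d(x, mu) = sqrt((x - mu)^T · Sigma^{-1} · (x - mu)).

Step 1 — centre the observation: (x - mu) = (1, -2).

Step 2 — invert Sigma. det(Sigma) = 10·3 - (-2)² = 26.
  Sigma^{-1} = (1/det) · [[d, -b], [-b, a]] = [[0.1154, 0.0769],
 [0.0769, 0.3846]].

Step 3 — form the quadratic (x - mu)^T · Sigma^{-1} · (x - mu):
  Sigma^{-1} · (x - mu) = (-0.0385, -0.6923).
  (x - mu)^T · [Sigma^{-1} · (x - mu)] = (1)·(-0.0385) + (-2)·(-0.6923) = 1.3462.

Step 4 — take square root: d = √(1.3462) ≈ 1.1602.

d(x, mu) = √(1.3462) ≈ 1.1602


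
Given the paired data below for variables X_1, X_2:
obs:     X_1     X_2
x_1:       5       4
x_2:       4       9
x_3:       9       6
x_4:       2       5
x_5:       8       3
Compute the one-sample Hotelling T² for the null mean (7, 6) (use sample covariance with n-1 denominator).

Step 1 — sample mean vector:
  mean(X_1) = (5 + 4 + 9 + 2 + 8) / 5 = 28/5 = 5.6
  mean(X_2) = (4 + 9 + 6 + 5 + 3) / 5 = 27/5 = 5.4
  x̄ = (5.6, 5.4),  deviation x̄ - mu_0 = (5.6, 5.4) - (7, 6) = (-1.4, -0.6).

Step 2 — sample covariance matrix, S[i,j] = (1/(n-1)) · Σ_k (x_{k,i} - mean_i) · (x_{k,j} - mean_j), divisor n-1 = 4:
  S[X_1,X_1] = ((-0.6)·(-0.6) + (-1.6)·(-1.6) + (3.4)·(3.4) + (-3.6)·(-3.6) + (2.4)·(2.4)) / 4 = 33.2/4 = 8.3
  S[X_1,X_2] = ((-0.6)·(-1.4) + (-1.6)·(3.6) + (3.4)·(0.6) + (-3.6)·(-0.4) + (2.4)·(-2.4)) / 4 = -7.2/4 = -1.8
  S[X_2,X_2] = ((-1.4)·(-1.4) + (3.6)·(3.6) + (0.6)·(0.6) + (-0.4)·(-0.4) + (-2.4)·(-2.4)) / 4 = 21.2/4 = 5.3
  S = [[8.3, -1.8],
 [-1.8, 5.3]].

Step 3 — invert S. det(S) = 8.3·5.3 - (-1.8)² = 40.75.
  S^{-1} = (1/det) · [[d, -b], [-b, a]] = [[0.1301, 0.0442],
 [0.0442, 0.2037]].

Step 4 — quadratic form (x̄ - mu_0)^T · S^{-1} · (x̄ - mu_0):
  S^{-1} · (x̄ - mu_0) = (-0.2086, -0.184),
  (x̄ - mu_0)^T · [...] = (-1.4)·(-0.2086) + (-0.6)·(-0.184) = 0.4025.

Step 5 — scale by n: T² = 5 · 0.4025 = 2.0123.

T² ≈ 2.0123


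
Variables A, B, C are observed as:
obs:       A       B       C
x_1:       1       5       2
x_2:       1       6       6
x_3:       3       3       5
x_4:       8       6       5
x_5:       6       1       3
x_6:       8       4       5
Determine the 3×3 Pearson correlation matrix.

Step 1 — column means:
  mean(A) = (1 + 1 + 3 + 8 + 6 + 8) / 6 = 27/6 = 4.5
  mean(B) = (5 + 6 + 3 + 6 + 1 + 4) / 6 = 25/6 = 4.1667
  mean(C) = (2 + 6 + 5 + 5 + 3 + 5) / 6 = 26/6 = 4.3333

Step 2 — sample variances and covariances s[i,j] = (1/(n-1)) · Σ_k (x_{k,i} - mean_i) · (x_{k,j} - mean_j), with n-1 = 5:
  s[A,A] = ((-3.5)·(-3.5) + (-3.5)·(-3.5) + (-1.5)·(-1.5) + (3.5)·(3.5) + (1.5)·(1.5) + (3.5)·(3.5)) / 5 = 53.5/5 = 10.7
  s[A,B] = ((-3.5)·(0.8333) + (-3.5)·(1.8333) + (-1.5)·(-1.1667) + (3.5)·(1.8333) + (1.5)·(-3.1667) + (3.5)·(-0.1667)) / 5 = -6.5/5 = -1.3
  s[A,C] = ((-3.5)·(-2.3333) + (-3.5)·(1.6667) + (-1.5)·(0.6667) + (3.5)·(0.6667) + (1.5)·(-1.3333) + (3.5)·(0.6667)) / 5 = 4/5 = 0.8
  s[B,B] = ((0.8333)·(0.8333) + (1.8333)·(1.8333) + (-1.1667)·(-1.1667) + (1.8333)·(1.8333) + (-3.1667)·(-3.1667) + (-0.1667)·(-0.1667)) / 5 = 18.8333/5 = 3.7667
  s[B,C] = ((0.8333)·(-2.3333) + (1.8333)·(1.6667) + (-1.1667)·(0.6667) + (1.8333)·(0.6667) + (-3.1667)·(-1.3333) + (-0.1667)·(0.6667)) / 5 = 5.6667/5 = 1.1333
  s[C,C] = ((-2.3333)·(-2.3333) + (1.6667)·(1.6667) + (0.6667)·(0.6667) + (0.6667)·(0.6667) + (-1.3333)·(-1.3333) + (0.6667)·(0.6667)) / 5 = 11.3333/5 = 2.2667
  Sample standard deviations s_i = √(s[i,i]):
  s(A) = √(10.7) = 3.2711
  s(B) = √(3.7667) = 1.9408
  s(C) = √(2.2667) = 1.5055

Step 3 — r_{ij} = s_{ij} / (s_i · s_j):
  r[A,A] = 1 (diagonal).
  r[A,B] = -1.3 / (3.2711 · 1.9408) = -1.3 / 6.3485 = -0.2048
  r[A,C] = 0.8 / (3.2711 · 1.5055) = 0.8 / 4.9248 = 0.1624
  r[B,B] = 1 (diagonal).
  r[B,C] = 1.1333 / (1.9408 · 1.5055) = 1.1333 / 2.9219 = 0.3879
  r[C,C] = 1 (diagonal).

R is symmetric with unit diagonal. Assembling:

R = [[1, -0.2048, 0.1624],
 [-0.2048, 1, 0.3879],
 [0.1624, 0.3879, 1]]


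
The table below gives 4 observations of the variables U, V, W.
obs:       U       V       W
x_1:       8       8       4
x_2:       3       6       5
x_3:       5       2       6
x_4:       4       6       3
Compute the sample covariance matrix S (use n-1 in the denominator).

Step 1 — column means:
  mean(U) = (8 + 3 + 5 + 4) / 4 = 20/4 = 5
  mean(V) = (8 + 6 + 2 + 6) / 4 = 22/4 = 5.5
  mean(W) = (4 + 5 + 6 + 3) / 4 = 18/4 = 4.5

Step 2 — sample covariance S[i,j] = (1/(n-1)) · Σ_k (x_{k,i} - mean_i) · (x_{k,j} - mean_j), with n-1 = 3.
  S[U,U] = ((3)·(3) + (-2)·(-2) + (0)·(0) + (-1)·(-1)) / 3 = 14/3 = 4.6667
  S[U,V] = ((3)·(2.5) + (-2)·(0.5) + (0)·(-3.5) + (-1)·(0.5)) / 3 = 6/3 = 2
  S[U,W] = ((3)·(-0.5) + (-2)·(0.5) + (0)·(1.5) + (-1)·(-1.5)) / 3 = -1/3 = -0.3333
  S[V,V] = ((2.5)·(2.5) + (0.5)·(0.5) + (-3.5)·(-3.5) + (0.5)·(0.5)) / 3 = 19/3 = 6.3333
  S[V,W] = ((2.5)·(-0.5) + (0.5)·(0.5) + (-3.5)·(1.5) + (0.5)·(-1.5)) / 3 = -7/3 = -2.3333
  S[W,W] = ((-0.5)·(-0.5) + (0.5)·(0.5) + (1.5)·(1.5) + (-1.5)·(-1.5)) / 3 = 5/3 = 1.6667

S is symmetric (S[j,i] = S[i,j]). Assembling:

S = [[4.6667, 2, -0.3333],
 [2, 6.3333, -2.3333],
 [-0.3333, -2.3333, 1.6667]]


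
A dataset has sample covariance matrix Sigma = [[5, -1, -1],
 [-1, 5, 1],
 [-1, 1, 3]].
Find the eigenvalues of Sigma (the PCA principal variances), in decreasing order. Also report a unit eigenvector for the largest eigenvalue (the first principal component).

Step 1 — characteristic polynomial p(λ) = det(λI - Sigma) = λ³ - tr·λ² + c_1·λ - det, where tr = trace, c_1 = sum of the principal 2×2 minors, det = det(Sigma):
  tr = 5 + 5 + 3 = 13,
  c_1 = (5·5 - (-1)²) + (5·3 - (-1)²) + (5·3 - (1)²) = 24 + 14 + 14 = 52,
  det = 5·(5·3 - (1)²) - (-1)·((-1)·3 - (1)·(-1)) + (-1)·((-1)·(1) - 5·(-1)) = 5·(14) - (-1)·(-2) + (-1)·(4) = 64.
  So p(λ) = λ³ - 13λ² + 52λ - 64.
Step 2 — look for an integer root (rational root theorem: any rational root is an integer divisor of 64). Testing λ = 4:
  p(4) = 64 - 208 + 208 - 64 = 0  ✓
  Dividing out (λ - 4): p(λ) = (λ - 4)(λ² - 9λ + 16).
Step 3 — remaining eigenvalues from the quadratic λ² - 9λ + 16 = 0:
  Δ = 9² - 4·16 = 81 - 64 = 17,  λ = (9 ± √17)/2 = (9 ± 4.1231)/2 ≈ 6.5616 or 2.4384.
  Sorted: λ_1 = 6.5616,  λ_2 = 4,  λ_3 = 2.4384  (check: sum = 13 = tr ✓).

Step 4 — unit eigenvector for λ_1 ≈ 6.5616: v spans the null space of (Sigma - λ_1 I), whose rows are
  r_1 = (-1.5616, -1, -1),  r_2 = (-1, -1.5616, 1),  r_3 = (-1, 1, -3.5616).
  v is orthogonal to every row, so take v ∝ r_1 × r_2 = ((-1)·(1) - (-1)·(-1.5616), (-1)·(-1) - (-1.5616)·(1), (-1.5616)·(-1.5616) - (-1)·(-1)) ≈ (-2.5616, 2.5616, 1.4384).
  Rescale (multiply by -1 so the first nonzero entry is positive): u = (2.5616, -2.5616, -1.4384).
  ||u|| = √((2.5616)² + (-2.5616)² + (-1.4384)²) = √(15.1922) ≈ 3.8977,  v_1 = u/||u|| ≈ (0.6572, -0.6572, -0.369) (||v_1|| = 1).

λ_1 = 6.5616,  λ_2 = 4,  λ_3 = 2.4384;  v_1 ≈ (0.6572, -0.6572, -0.369)


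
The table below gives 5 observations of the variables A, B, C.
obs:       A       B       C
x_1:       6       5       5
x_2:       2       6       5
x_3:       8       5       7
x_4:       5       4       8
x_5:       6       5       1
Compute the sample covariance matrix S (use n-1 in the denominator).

Step 1 — column means:
  mean(A) = (6 + 2 + 8 + 5 + 6) / 5 = 27/5 = 5.4
  mean(B) = (5 + 6 + 5 + 4 + 5) / 5 = 25/5 = 5
  mean(C) = (5 + 5 + 7 + 8 + 1) / 5 = 26/5 = 5.2

Step 2 — sample covariance S[i,j] = (1/(n-1)) · Σ_k (x_{k,i} - mean_i) · (x_{k,j} - mean_j), with n-1 = 4.
  S[A,A] = ((0.6)·(0.6) + (-3.4)·(-3.4) + (2.6)·(2.6) + (-0.4)·(-0.4) + (0.6)·(0.6)) / 4 = 19.2/4 = 4.8
  S[A,B] = ((0.6)·(0) + (-3.4)·(1) + (2.6)·(0) + (-0.4)·(-1) + (0.6)·(0)) / 4 = -3/4 = -0.75
  S[A,C] = ((0.6)·(-0.2) + (-3.4)·(-0.2) + (2.6)·(1.8) + (-0.4)·(2.8) + (0.6)·(-4.2)) / 4 = 1.6/4 = 0.4
  S[B,B] = ((0)·(0) + (1)·(1) + (0)·(0) + (-1)·(-1) + (0)·(0)) / 4 = 2/4 = 0.5
  S[B,C] = ((0)·(-0.2) + (1)·(-0.2) + (0)·(1.8) + (-1)·(2.8) + (0)·(-4.2)) / 4 = -3/4 = -0.75
  S[C,C] = ((-0.2)·(-0.2) + (-0.2)·(-0.2) + (1.8)·(1.8) + (2.8)·(2.8) + (-4.2)·(-4.2)) / 4 = 28.8/4 = 7.2

S is symmetric (S[j,i] = S[i,j]). Assembling:

S = [[4.8, -0.75, 0.4],
 [-0.75, 0.5, -0.75],
 [0.4, -0.75, 7.2]]


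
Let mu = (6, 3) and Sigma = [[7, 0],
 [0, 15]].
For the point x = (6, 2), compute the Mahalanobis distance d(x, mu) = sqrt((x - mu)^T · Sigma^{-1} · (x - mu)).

Step 1 — centre the observation: (x - mu) = (0, -1).

Step 2 — invert Sigma. det(Sigma) = 7·15 - (0)² = 105.
  Sigma^{-1} = (1/det) · [[d, -b], [-b, a]] = [[0.1429, 0],
 [0, 0.0667]].

Step 3 — form the quadratic (x - mu)^T · Sigma^{-1} · (x - mu):
  Sigma^{-1} · (x - mu) = (0, -0.0667).
  (x - mu)^T · [Sigma^{-1} · (x - mu)] = (0)·(0) + (-1)·(-0.0667) = 0.0667.

Step 4 — take square root: d = √(0.0667) ≈ 0.2582.

d(x, mu) = √(0.0667) ≈ 0.2582


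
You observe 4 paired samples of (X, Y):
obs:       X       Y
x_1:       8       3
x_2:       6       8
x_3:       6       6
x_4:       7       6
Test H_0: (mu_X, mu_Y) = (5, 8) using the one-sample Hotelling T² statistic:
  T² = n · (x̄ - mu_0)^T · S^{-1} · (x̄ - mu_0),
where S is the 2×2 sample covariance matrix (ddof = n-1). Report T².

Step 1 — sample mean vector:
  mean(X) = (8 + 6 + 6 + 7) / 4 = 27/4 = 6.75
  mean(Y) = (3 + 8 + 6 + 6) / 4 = 23/4 = 5.75
  x̄ = (6.75, 5.75),  deviation x̄ - mu_0 = (6.75, 5.75) - (5, 8) = (1.75, -2.25).

Step 2 — sample covariance matrix, S[i,j] = (1/(n-1)) · Σ_k (x_{k,i} - mean_i) · (x_{k,j} - mean_j), divisor n-1 = 3:
  S[X,X] = ((1.25)·(1.25) + (-0.75)·(-0.75) + (-0.75)·(-0.75) + (0.25)·(0.25)) / 3 = 2.75/3 = 0.9167
  S[X,Y] = ((1.25)·(-2.75) + (-0.75)·(2.25) + (-0.75)·(0.25) + (0.25)·(0.25)) / 3 = -5.25/3 = -1.75
  S[Y,Y] = ((-2.75)·(-2.75) + (2.25)·(2.25) + (0.25)·(0.25) + (0.25)·(0.25)) / 3 = 12.75/3 = 4.25
  S = [[0.9167, -1.75],
 [-1.75, 4.25]].

Step 3 — invert S. det(S) = 0.9167·4.25 - (-1.75)² = 0.8333.
  S^{-1} = (1/det) · [[d, -b], [-b, a]] = [[5.1, 2.1],
 [2.1, 1.1]].

Step 4 — quadratic form (x̄ - mu_0)^T · S^{-1} · (x̄ - mu_0):
  S^{-1} · (x̄ - mu_0) = (4.2, 1.2),
  (x̄ - mu_0)^T · [...] = (1.75)·(4.2) + (-2.25)·(1.2) = 4.65.

Step 5 — scale by n: T² = 4 · 4.65 = 18.6.

T² ≈ 18.6


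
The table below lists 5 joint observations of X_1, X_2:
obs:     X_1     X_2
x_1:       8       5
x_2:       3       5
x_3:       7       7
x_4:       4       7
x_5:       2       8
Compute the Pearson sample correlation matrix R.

Step 1 — column means:
  mean(X_1) = (8 + 3 + 7 + 4 + 2) / 5 = 24/5 = 4.8
  mean(X_2) = (5 + 5 + 7 + 7 + 8) / 5 = 32/5 = 6.4

Step 2 — sample variances and covariances s[i,j] = (1/(n-1)) · Σ_k (x_{k,i} - mean_i) · (x_{k,j} - mean_j), with n-1 = 4:
  s[X_1,X_1] = ((3.2)·(3.2) + (-1.8)·(-1.8) + (2.2)·(2.2) + (-0.8)·(-0.8) + (-2.8)·(-2.8)) / 4 = 26.8/4 = 6.7
  s[X_1,X_2] = ((3.2)·(-1.4) + (-1.8)·(-1.4) + (2.2)·(0.6) + (-0.8)·(0.6) + (-2.8)·(1.6)) / 4 = -5.6/4 = -1.4
  s[X_2,X_2] = ((-1.4)·(-1.4) + (-1.4)·(-1.4) + (0.6)·(0.6) + (0.6)·(0.6) + (1.6)·(1.6)) / 4 = 7.2/4 = 1.8
  Sample standard deviations s_i = √(s[i,i]):
  s(X_1) = √(6.7) = 2.5884
  s(X_2) = √(1.8) = 1.3416

Step 3 — r_{ij} = s_{ij} / (s_i · s_j):
  r[X_1,X_1] = 1 (diagonal).
  r[X_1,X_2] = -1.4 / (2.5884 · 1.3416) = -1.4 / 3.4728 = -0.4031
  r[X_2,X_2] = 1 (diagonal).

R is symmetric with unit diagonal. Assembling:

R = [[1, -0.4031],
 [-0.4031, 1]]


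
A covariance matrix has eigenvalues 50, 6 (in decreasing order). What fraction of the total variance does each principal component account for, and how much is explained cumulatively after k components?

Step 1 — total variance = trace(Sigma) = Σ λ_i = 50 + 6 = 56.

Step 2 — fraction explained by component i = λ_i / Σ λ:
  PC1: 50/56 = 0.8929
  PC2: 6/56 = 0.1071

Step 3 — cumulative fraction after k components = (λ_1 + ... + λ_k) / Σ λ:
  k = 1: 50/56 = 0.8929
  k = 2: (50 + 6)/56 = 56/56 = 1

Summary (fraction, with percent):

explained: PC1 0.8929 (89.29%), PC2 0.1071 (10.71%);  cumulative: 0.8929, 1


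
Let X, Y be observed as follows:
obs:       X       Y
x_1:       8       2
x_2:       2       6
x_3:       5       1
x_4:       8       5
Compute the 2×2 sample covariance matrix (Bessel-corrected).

Step 1 — column means:
  mean(X) = (8 + 2 + 5 + 8) / 4 = 23/4 = 5.75
  mean(Y) = (2 + 6 + 1 + 5) / 4 = 14/4 = 3.5

Step 2 — sample covariance S[i,j] = (1/(n-1)) · Σ_k (x_{k,i} - mean_i) · (x_{k,j} - mean_j), with n-1 = 3.
  S[X,X] = ((2.25)·(2.25) + (-3.75)·(-3.75) + (-0.75)·(-0.75) + (2.25)·(2.25)) / 3 = 24.75/3 = 8.25
  S[X,Y] = ((2.25)·(-1.5) + (-3.75)·(2.5) + (-0.75)·(-2.5) + (2.25)·(1.5)) / 3 = -7.5/3 = -2.5
  S[Y,Y] = ((-1.5)·(-1.5) + (2.5)·(2.5) + (-2.5)·(-2.5) + (1.5)·(1.5)) / 3 = 17/3 = 5.6667

S is symmetric (S[j,i] = S[i,j]). Assembling:

S = [[8.25, -2.5],
 [-2.5, 5.6667]]


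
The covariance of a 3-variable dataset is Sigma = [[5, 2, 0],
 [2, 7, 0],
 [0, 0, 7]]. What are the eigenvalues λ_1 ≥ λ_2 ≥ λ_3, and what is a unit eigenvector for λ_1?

Step 1 — characteristic polynomial p(λ) = det(λI - Sigma) = λ³ - tr·λ² + c_1·λ - det, where tr = trace, c_1 = sum of the principal 2×2 minors, det = det(Sigma):
  tr = 5 + 7 + 7 = 19,
  c_1 = (5·7 - (2)²) + (5·7 - (0)²) + (7·7 - (0)²) = 31 + 35 + 49 = 115,
  det = 5·(7·7 - (0)²) - (2)·((2)·7 - (0)·(0)) + (0)·((2)·(0) - 7·(0)) = 5·(49) - (2)·(14) + (0)·(0) = 217.
  So p(λ) = λ³ - 19λ² + 115λ - 217.
Step 2 — look for an integer root (rational root theorem: any rational root is an integer divisor of 217). Testing λ = 7:
  p(7) = 343 - 931 + 805 - 217 = 0  ✓
  Dividing out (λ - 7): p(λ) = (λ - 7)(λ² - 12λ + 31).
Step 3 — remaining eigenvalues from the quadratic λ² - 12λ + 31 = 0:
  Δ = 12² - 4·31 = 144 - 124 = 20,  λ = (12 ± √20)/2 = (12 ± 4.4721)/2 ≈ 8.2361 or 3.7639.
  Sorted: λ_1 = 8.2361,  λ_2 = 7,  λ_3 = 3.7639  (check: sum = 19 = tr ✓).

Step 4 — unit eigenvector for λ_1 ≈ 8.2361: v spans the null space of (Sigma - λ_1 I), whose rows are
  r_1 = (-3.2361, 2, 0),  r_2 = (2, -1.2361, 0),  r_3 = (0, 0, -1.2361).
  v is orthogonal to every row, so take v ∝ r_1 × r_3 = ((2)·(-1.2361) - (0)·(0), (0)·(0) - (-3.2361)·(-1.2361), (-3.2361)·(0) - (2)·(0)) ≈ (-2.4721, -4, 0).
  Rescale (multiply by -1 so the first nonzero entry is positive): u = (2.4721, 4, 0).
  ||u|| = √((2.4721)² + (4)² + (0)²) = √(22.1115) ≈ 4.7023,  v_1 = u/||u|| ≈ (0.5257, 0.8507, 0) (||v_1|| = 1).

λ_1 = 8.2361,  λ_2 = 7,  λ_3 = 3.7639;  v_1 ≈ (0.5257, 0.8507, 0)


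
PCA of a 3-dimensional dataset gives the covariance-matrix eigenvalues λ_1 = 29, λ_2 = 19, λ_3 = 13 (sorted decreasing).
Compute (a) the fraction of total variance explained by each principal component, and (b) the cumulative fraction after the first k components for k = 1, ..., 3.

Step 1 — total variance = trace(Sigma) = Σ λ_i = 29 + 19 + 13 = 61.

Step 2 — fraction explained by component i = λ_i / Σ λ:
  PC1: 29/61 = 0.4754
  PC2: 19/61 = 0.3115
  PC3: 13/61 = 0.2131

Step 3 — cumulative fraction after k components = (λ_1 + ... + λ_k) / Σ λ:
  k = 1: 29/61 = 0.4754
  k = 2: (29 + 19)/61 = 48/61 = 0.7869
  k = 3: (29 + 19 + 13)/61 = 61/61 = 1

Summary (fraction, with percent):

explained: PC1 0.4754 (47.54%), PC2 0.3115 (31.15%), PC3 0.2131 (21.31%);  cumulative: 0.4754, 0.7869, 1


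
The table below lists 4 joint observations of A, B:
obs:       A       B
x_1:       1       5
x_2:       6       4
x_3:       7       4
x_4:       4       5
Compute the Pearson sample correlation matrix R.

Step 1 — column means:
  mean(A) = (1 + 6 + 7 + 4) / 4 = 18/4 = 4.5
  mean(B) = (5 + 4 + 4 + 5) / 4 = 18/4 = 4.5

Step 2 — sample variances and covariances s[i,j] = (1/(n-1)) · Σ_k (x_{k,i} - mean_i) · (x_{k,j} - mean_j), with n-1 = 3:
  s[A,A] = ((-3.5)·(-3.5) + (1.5)·(1.5) + (2.5)·(2.5) + (-0.5)·(-0.5)) / 3 = 21/3 = 7
  s[A,B] = ((-3.5)·(0.5) + (1.5)·(-0.5) + (2.5)·(-0.5) + (-0.5)·(0.5)) / 3 = -4/3 = -1.3333
  s[B,B] = ((0.5)·(0.5) + (-0.5)·(-0.5) + (-0.5)·(-0.5) + (0.5)·(0.5)) / 3 = 1/3 = 0.3333
  Sample standard deviations s_i = √(s[i,i]):
  s(A) = √(7) = 2.6458
  s(B) = √(0.3333) = 0.5774

Step 3 — r_{ij} = s_{ij} / (s_i · s_j):
  r[A,A] = 1 (diagonal).
  r[A,B] = -1.3333 / (2.6458 · 0.5774) = -1.3333 / 1.5275 = -0.8729
  r[B,B] = 1 (diagonal).

R is symmetric with unit diagonal. Assembling:

R = [[1, -0.8729],
 [-0.8729, 1]]


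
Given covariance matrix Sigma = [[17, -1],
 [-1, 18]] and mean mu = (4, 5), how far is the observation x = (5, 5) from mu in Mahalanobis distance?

Step 1 — centre the observation: (x - mu) = (1, 0).

Step 2 — invert Sigma. det(Sigma) = 17·18 - (-1)² = 305.
  Sigma^{-1} = (1/det) · [[d, -b], [-b, a]] = [[0.059, 0.0033],
 [0.0033, 0.0557]].

Step 3 — form the quadratic (x - mu)^T · Sigma^{-1} · (x - mu):
  Sigma^{-1} · (x - mu) = (0.059, 0.0033).
  (x - mu)^T · [Sigma^{-1} · (x - mu)] = (1)·(0.059) + (0)·(0.0033) = 0.059.

Step 4 — take square root: d = √(0.059) ≈ 0.2429.

d(x, mu) = √(0.059) ≈ 0.2429


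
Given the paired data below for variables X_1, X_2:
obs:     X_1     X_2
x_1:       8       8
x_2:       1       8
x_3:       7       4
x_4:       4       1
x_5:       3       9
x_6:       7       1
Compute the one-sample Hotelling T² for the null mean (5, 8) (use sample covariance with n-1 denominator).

Step 1 — sample mean vector:
  mean(X_1) = (8 + 1 + 7 + 4 + 3 + 7) / 6 = 30/6 = 5
  mean(X_2) = (8 + 8 + 4 + 1 + 9 + 1) / 6 = 31/6 = 5.1667
  x̄ = (5, 5.1667),  deviation x̄ - mu_0 = (5, 5.1667) - (5, 8) = (0, -2.8333).

Step 2 — sample covariance matrix, S[i,j] = (1/(n-1)) · Σ_k (x_{k,i} - mean_i) · (x_{k,j} - mean_j), divisor n-1 = 5:
  S[X_1,X_1] = ((3)·(3) + (-4)·(-4) + (2)·(2) + (-1)·(-1) + (-2)·(-2) + (2)·(2)) / 5 = 38/5 = 7.6
  S[X_1,X_2] = ((3)·(2.8333) + (-4)·(2.8333) + (2)·(-1.1667) + (-1)·(-4.1667) + (-2)·(3.8333) + (2)·(-4.1667)) / 5 = -17/5 = -3.4
  S[X_2,X_2] = ((2.8333)·(2.8333) + (2.8333)·(2.8333) + (-1.1667)·(-1.1667) + (-4.1667)·(-4.1667) + (3.8333)·(3.8333) + (-4.1667)·(-4.1667)) / 5 = 66.8333/5 = 13.3667
  S = [[7.6, -3.4],
 [-3.4, 13.3667]].

Step 3 — invert S. det(S) = 7.6·13.3667 - (-3.4)² = 90.0267.
  S^{-1} = (1/det) · [[d, -b], [-b, a]] = [[0.1485, 0.0378],
 [0.0378, 0.0844]].

Step 4 — quadratic form (x̄ - mu_0)^T · S^{-1} · (x̄ - mu_0):
  S^{-1} · (x̄ - mu_0) = (-0.107, -0.2392),
  (x̄ - mu_0)^T · [...] = (0)·(-0.107) + (-2.8333)·(-0.2392) = 0.6777.

Step 5 — scale by n: T² = 6 · 0.6777 = 4.0662.

T² ≈ 4.0662


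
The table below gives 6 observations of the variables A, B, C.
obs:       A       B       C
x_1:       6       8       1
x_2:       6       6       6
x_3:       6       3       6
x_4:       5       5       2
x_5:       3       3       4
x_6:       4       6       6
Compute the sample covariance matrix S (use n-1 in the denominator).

Step 1 — column means:
  mean(A) = (6 + 6 + 6 + 5 + 3 + 4) / 6 = 30/6 = 5
  mean(B) = (8 + 6 + 3 + 5 + 3 + 6) / 6 = 31/6 = 5.1667
  mean(C) = (1 + 6 + 6 + 2 + 4 + 6) / 6 = 25/6 = 4.1667

Step 2 — sample covariance S[i,j] = (1/(n-1)) · Σ_k (x_{k,i} - mean_i) · (x_{k,j} - mean_j), with n-1 = 5.
  S[A,A] = ((1)·(1) + (1)·(1) + (1)·(1) + (0)·(0) + (-2)·(-2) + (-1)·(-1)) / 5 = 8/5 = 1.6
  S[A,B] = ((1)·(2.8333) + (1)·(0.8333) + (1)·(-2.1667) + (0)·(-0.1667) + (-2)·(-2.1667) + (-1)·(0.8333)) / 5 = 5/5 = 1
  S[A,C] = ((1)·(-3.1667) + (1)·(1.8333) + (1)·(1.8333) + (0)·(-2.1667) + (-2)·(-0.1667) + (-1)·(1.8333)) / 5 = -1/5 = -0.2
  S[B,B] = ((2.8333)·(2.8333) + (0.8333)·(0.8333) + (-2.1667)·(-2.1667) + (-0.1667)·(-0.1667) + (-2.1667)·(-2.1667) + (0.8333)·(0.8333)) / 5 = 18.8333/5 = 3.7667
  S[B,C] = ((2.8333)·(-3.1667) + (0.8333)·(1.8333) + (-2.1667)·(1.8333) + (-0.1667)·(-2.1667) + (-2.1667)·(-0.1667) + (0.8333)·(1.8333)) / 5 = -9.1667/5 = -1.8333
  S[C,C] = ((-3.1667)·(-3.1667) + (1.8333)·(1.8333) + (1.8333)·(1.8333) + (-2.1667)·(-2.1667) + (-0.1667)·(-0.1667) + (1.8333)·(1.8333)) / 5 = 24.8333/5 = 4.9667

S is symmetric (S[j,i] = S[i,j]). Assembling:

S = [[1.6, 1, -0.2],
 [1, 3.7667, -1.8333],
 [-0.2, -1.8333, 4.9667]]
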